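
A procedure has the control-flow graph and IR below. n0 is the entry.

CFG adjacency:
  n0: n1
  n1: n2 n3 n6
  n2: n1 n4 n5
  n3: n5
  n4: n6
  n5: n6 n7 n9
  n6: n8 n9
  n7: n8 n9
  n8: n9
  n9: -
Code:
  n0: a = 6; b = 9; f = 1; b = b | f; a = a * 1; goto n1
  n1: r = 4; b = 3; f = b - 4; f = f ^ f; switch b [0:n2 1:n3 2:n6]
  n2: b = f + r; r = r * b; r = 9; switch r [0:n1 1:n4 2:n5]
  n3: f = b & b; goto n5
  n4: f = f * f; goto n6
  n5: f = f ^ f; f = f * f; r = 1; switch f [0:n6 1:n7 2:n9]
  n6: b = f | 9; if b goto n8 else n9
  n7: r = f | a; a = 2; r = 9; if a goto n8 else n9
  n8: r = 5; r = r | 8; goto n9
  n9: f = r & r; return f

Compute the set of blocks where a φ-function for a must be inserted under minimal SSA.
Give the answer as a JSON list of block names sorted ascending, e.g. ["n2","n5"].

idom tree: n1←n0 n2←n1 n3←n1 n4←n2 n5←n1 n6←n1 n7←n5 n8←n1 n9←n1
Join-block Dom:
  n1: preds {n0,n2}: {n0} ∩ {n0,n1,n2} = {n0}; idom=n0
  n5: preds {n2,n3}: {n0,n1,n2} ∩ {n0,n1,n3} = {n0,n1}; idom=n1
  n6: preds {n1,n4,n5}: {n0,n1} ∩ {n0,n1,n2,n4} ∩ {n0,n1,n5} = {n0,n1}; idom=n1
  n8: preds {n6,n7}: {n0,n1,n6} ∩ {n0,n1,n5,n7} = {n0,n1}; idom=n1
  n9: preds {n5,n6,n7,n8}: {n0,n1,n5} ∩ {n0,n1,n6} ∩ {n0,n1,n5,n7} ∩ {n0,n1,n8} = {n0,n1}; idom=n1

Frontier:
  n1←n0: walk · to n0
  n1←n2: walk n2→n1 to n0
  n5←n2: walk n2 to n1
  n5←n3: walk n3 to n1
  n6←n1: walk · to n1
  n6←n4: walk n4→n2 to n1
  n6←n5: walk n5 to n1
  n8←n6: walk n6 to n1
  n8←n7: walk n7→n5 to n1
  n9←n5: walk n5 to n1
  n9←n6: walk n6 to n1
  n9←n7: walk n7→n5 to n1
  n9←n8: walk n8 to n1
  n0: DF=∅
  n1: DF={n1}
  n2: DF={n1,n5,n6}
  n3: DF={n5}
  n4: DF={n6}
  n5: DF={n6,n8,n9}
  n6: DF={n8,n9}
  n7: DF={n8,n9}
  n8: DF={n9}
  n9: DF=∅

φ for a: defs {n0,n7}
  DF⁺ = {n8,n9}

Answer: ["n8", "n9"]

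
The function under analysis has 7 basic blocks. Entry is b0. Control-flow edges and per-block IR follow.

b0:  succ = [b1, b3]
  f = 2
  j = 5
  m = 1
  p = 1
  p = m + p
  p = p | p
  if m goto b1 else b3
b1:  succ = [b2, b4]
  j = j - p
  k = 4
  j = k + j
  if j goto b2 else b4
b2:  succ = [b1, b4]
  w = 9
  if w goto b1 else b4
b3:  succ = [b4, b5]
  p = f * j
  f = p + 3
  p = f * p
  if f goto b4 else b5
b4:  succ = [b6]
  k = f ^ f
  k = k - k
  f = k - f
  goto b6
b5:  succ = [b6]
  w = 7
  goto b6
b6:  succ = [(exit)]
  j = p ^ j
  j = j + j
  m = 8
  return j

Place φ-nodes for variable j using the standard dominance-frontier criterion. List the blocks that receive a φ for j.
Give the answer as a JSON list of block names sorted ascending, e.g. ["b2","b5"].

idom tree: b1←b0 b2←b1 b3←b0 b4←b0 b5←b3 b6←b0
Dom∩ at merges:
  b1: preds {b0,b2}: {b0} ∩ {b0,b1,b2} = {b0}; idom=b0
  b4: preds {b1,b2,b3}: {b0,b1} ∩ {b0,b1,b2} ∩ {b0,b3} = {b0}; idom=b0
  b6: preds {b4,b5}: {b0,b4} ∩ {b0,b3,b5} = {b0}; idom=b0

DF derivation:
  join b1 pred b0: · stop@b0
  join b1 pred b2: b2→b1 stop@b0
  join b4 pred b1: b1 stop@b0
  join b4 pred b2: b2→b1 stop@b0
  join b4 pred b3: b3 stop@b0
  join b6 pred b4: b4 stop@b0
  join b6 pred b5: b5→b3 stop@b0
  DF(b0)=∅
  DF(b1)={b1,b4}
  DF(b2)={b1,b4}
  DF(b3)={b4,b6}
  DF(b4)={b6}
  DF(b5)={b6}
  DF(b6)=∅

φ for j: defs {b0,b1,b6}
  DF⁺ = {b1,b4,b6}

Answer: ["b1", "b4", "b6"]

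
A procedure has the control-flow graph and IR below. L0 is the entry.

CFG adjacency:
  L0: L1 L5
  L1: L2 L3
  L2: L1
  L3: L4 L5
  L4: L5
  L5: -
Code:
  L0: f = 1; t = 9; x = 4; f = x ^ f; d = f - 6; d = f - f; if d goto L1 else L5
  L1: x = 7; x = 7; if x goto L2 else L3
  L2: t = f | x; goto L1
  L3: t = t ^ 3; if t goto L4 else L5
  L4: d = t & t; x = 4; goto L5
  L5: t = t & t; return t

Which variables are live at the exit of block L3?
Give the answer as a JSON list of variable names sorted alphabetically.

Per-block:
  L0: def={d,f,t,x} ue=∅
  L1: def={x} ue=∅
  L2: def={t} ue={f,x}
  L3: def={t} ue={t}
  L4: def={d,x} ue={t}
  L5: def={t} ue={t}

Live sets:
  L0: in=∅ out={f,t}
  L1: in={f,t} out={f,t,x}
  L2: in={f,x} out={f,t}
  L3: in={t} out={t}
  L4: in={t} out={t}
  L5: in={t} out=∅

live-out(L3) = ["t"]

Answer: ["t"]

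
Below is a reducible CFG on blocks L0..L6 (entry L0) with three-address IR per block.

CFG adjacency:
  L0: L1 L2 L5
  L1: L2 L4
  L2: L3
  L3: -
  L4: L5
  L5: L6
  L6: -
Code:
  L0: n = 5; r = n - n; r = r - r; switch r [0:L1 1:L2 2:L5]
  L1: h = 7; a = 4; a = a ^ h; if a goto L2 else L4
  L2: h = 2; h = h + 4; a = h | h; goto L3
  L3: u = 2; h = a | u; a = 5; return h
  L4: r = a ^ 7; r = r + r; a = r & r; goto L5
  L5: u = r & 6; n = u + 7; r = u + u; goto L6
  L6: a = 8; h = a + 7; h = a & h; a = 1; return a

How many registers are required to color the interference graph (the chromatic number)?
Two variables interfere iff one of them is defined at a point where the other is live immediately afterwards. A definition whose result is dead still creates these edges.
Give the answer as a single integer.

Per-block:
  L0: {n,r} / ∅
  L1: {a,h} / ∅
  L2: {a,h} / ∅
  L3: {a,h,u} / {a}
  L4: {a,r} / {a}
  L5: {n,r,u} / {r}
  L6: {a,h} / ∅

Backward fixpoint:
  L0: in=∅ out={r}
  L1: in=∅ out={a}
  L2: in=∅ out={a}
  L3: in={a} out=∅
  L4: in={a} out={r}
  L5: in={r} out=∅
  L6: in=∅ out=∅

Interference:
  a — {h,r,u}
  h — {a}
  n — {u}
  r — {a}
  u — {a,n}

Registers:
  lower bound: {a,h} mutually conflict ⇒ χ ≥ 2
  2-colouring: R0={a,n}  R1={h,r,u}
  χ = 2

Answer: 2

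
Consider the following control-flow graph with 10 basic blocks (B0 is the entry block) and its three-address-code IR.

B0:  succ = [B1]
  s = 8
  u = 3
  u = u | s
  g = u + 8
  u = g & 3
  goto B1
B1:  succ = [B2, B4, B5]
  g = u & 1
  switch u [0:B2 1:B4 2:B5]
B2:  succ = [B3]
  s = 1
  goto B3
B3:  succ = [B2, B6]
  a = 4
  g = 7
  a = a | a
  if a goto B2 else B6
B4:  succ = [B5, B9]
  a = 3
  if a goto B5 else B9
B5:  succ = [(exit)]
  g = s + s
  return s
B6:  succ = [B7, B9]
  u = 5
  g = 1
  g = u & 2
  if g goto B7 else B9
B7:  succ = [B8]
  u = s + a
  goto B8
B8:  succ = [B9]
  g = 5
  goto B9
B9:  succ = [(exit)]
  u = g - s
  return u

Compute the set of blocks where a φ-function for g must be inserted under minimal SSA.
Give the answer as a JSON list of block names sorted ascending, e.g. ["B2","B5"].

idom tree: B1←B0 B2←B1 B3←B2 B4←B1 B5←B1 B6←B3 B7←B6 B8←B7 B9←B1
Dom∩ at merges:
  B2: preds {B1,B3}: {B0,B1} ∩ {B0,B1,B2,B3} = {B0,B1}; idom=B1
  B5: preds {B1,B4}: {B0,B1} ∩ {B0,B1,B4} = {B0,B1}; idom=B1
  B9: preds {B4,B6,B8}: {B0,B1,B4} ∩ {B0,B1,B2,B3,B6} ∩ {B0,B1,B2,B3,B6,B7,B8} = {B0,B1}; idom=B1

Frontier:
  join B2 pred B1: · stop@B1
  join B2 pred B3: B3→B2 stop@B1
  join B5 pred B1: · stop@B1
  join B5 pred B4: B4 stop@B1
  join B9 pred B4: B4 stop@B1
  join B9 pred B6: B6→B3→B2 stop@B1
  join B9 pred B8: B8→B7→B6→B3→B2 stop@B1
  B0 → ∅
  B1 → ∅
  B2 → {B2,B9}
  B3 → {B2,B9}
  B4 → {B5,B9}
  B5 → ∅
  B6 → {B9}
  B7 → {B9}
  B8 → {B9}
  B9 → ∅

φ for g: defs {B0,B1,B3,B5,B6,B8}
  DF⁺ = {B2,B9}

Answer: ["B2", "B9"]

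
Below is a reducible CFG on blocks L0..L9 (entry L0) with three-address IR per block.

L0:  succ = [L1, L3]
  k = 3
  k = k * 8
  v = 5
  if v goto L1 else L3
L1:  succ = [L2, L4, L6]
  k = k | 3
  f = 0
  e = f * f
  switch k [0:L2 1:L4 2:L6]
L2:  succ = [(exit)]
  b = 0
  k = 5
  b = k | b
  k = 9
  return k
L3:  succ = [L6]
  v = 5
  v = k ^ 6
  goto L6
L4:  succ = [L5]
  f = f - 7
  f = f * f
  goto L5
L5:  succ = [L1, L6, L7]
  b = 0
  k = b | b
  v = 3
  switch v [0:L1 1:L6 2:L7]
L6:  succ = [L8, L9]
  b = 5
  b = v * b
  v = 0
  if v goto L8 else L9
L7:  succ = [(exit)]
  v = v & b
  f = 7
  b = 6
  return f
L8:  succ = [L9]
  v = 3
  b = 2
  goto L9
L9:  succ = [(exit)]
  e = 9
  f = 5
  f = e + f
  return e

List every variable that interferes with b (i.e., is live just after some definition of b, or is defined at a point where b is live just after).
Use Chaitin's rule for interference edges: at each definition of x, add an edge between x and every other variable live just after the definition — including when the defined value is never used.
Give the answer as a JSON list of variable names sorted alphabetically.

Answer: ["f", "k", "v"]

Derivation:
Per-block:
  L0: def={k,v} ue=∅
  L1: def={e,f,k} ue={k}
  L2: def={b,k} ue=∅
  L3: def={v} ue={k}
  L4: def={f} ue={f}
  L5: def={b,k,v} ue=∅
  L6: def={b,v} ue={v}
  L7: def={b,f,v} ue={b,v}
  L8: def={b,v} ue=∅
  L9: def={e,f} ue=∅

Liveness:
  L0: in=∅ out={k,v}
  L1: in={k,v} out={f,v}
  L2: in=∅ out=∅
  L3: in={k} out={v}
  L4: in={f} out=∅
  L5: in=∅ out={b,k,v}
  L6: in={v} out=∅
  L7: in={b,v} out=∅
  L8: in=∅ out=∅
  L9: in=∅ out=∅

Conflict graph:
  b — {f,k,v}
  e — {f,k,v}
  f — {b,e,k,v}
  k — {b,e,f,v}
  v — {b,e,f,k}

N(b) = ["f", "k", "v"]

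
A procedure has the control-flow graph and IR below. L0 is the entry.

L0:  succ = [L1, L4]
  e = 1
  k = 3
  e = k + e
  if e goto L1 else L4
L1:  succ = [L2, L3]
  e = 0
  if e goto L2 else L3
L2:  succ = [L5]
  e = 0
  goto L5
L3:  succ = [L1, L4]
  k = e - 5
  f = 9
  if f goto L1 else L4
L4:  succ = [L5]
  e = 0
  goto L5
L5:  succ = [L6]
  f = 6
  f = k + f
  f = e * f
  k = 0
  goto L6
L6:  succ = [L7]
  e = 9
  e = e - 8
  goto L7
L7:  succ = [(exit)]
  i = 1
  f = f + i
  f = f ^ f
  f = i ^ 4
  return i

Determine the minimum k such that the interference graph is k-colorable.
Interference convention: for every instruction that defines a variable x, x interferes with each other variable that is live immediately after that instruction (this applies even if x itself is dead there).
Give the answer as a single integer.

Per-block:
  L0: def={e,k} ue=∅
  L1: def={e} ue=∅
  L2: def={e} ue=∅
  L3: def={f,k} ue={e}
  L4: def={e} ue=∅
  L5: def={f,k} ue={e,k}
  L6: def={e} ue=∅
  L7: def={f,i} ue={f}

Backward fixpoint:
  L0 li=∅ lo={k}
  L1 li={k} lo={e,k}
  L2 li={k} lo={e,k}
  L3 li={e} lo={k}
  L4 li={k} lo={e,k}
  L5 li={e,k} lo={f}
  L6 li={f} lo={f}
  L7 li={f} lo=∅

Interference:
  e — {f,k}
  f — {e,i,k}
  i — {f}
  k — {e,f}

Registers:
  lower bound: {e,f,k} mutually conflict ⇒ χ ≥ 3
  assign e→R1 f→R0 i→R1 k→R2 — no edge inside a register ⇒ χ ≤ 3
  χ = 3

Answer: 3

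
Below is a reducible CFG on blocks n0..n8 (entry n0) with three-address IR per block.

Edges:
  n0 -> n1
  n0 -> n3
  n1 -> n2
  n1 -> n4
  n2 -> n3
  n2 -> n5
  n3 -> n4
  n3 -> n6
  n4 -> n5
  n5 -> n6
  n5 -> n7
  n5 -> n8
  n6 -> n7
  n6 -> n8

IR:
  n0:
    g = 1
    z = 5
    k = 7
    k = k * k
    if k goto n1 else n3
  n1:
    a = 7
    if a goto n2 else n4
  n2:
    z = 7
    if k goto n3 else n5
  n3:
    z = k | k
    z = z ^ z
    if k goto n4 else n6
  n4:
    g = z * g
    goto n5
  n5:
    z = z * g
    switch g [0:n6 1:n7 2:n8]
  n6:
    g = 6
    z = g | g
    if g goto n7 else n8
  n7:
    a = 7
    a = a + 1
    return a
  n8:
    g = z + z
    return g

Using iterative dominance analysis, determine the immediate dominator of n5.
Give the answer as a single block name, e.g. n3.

Answer: n0

Working:
idom tree: n1←n0 n2←n1 n3←n0 n4←n0 n5←n0 n6←n0 n7←n0 n8←n0
Dom∩ at merges:
  n3: preds {n0,n2}: {n0} ∩ {n0,n1,n2} = {n0}; idom=n0
  n4: preds {n1,n3}: {n0,n1} ∩ {n0,n3} = {n0}; idom=n0
  n5: preds {n2,n4}: {n0,n1,n2} ∩ {n0,n4} = {n0}; idom=n0
  n6: preds {n3,n5}: {n0,n3} ∩ {n0,n5} = {n0}; idom=n0
  n7: preds {n5,n6}: {n0,n5} ∩ {n0,n6} = {n0}; idom=n0
  n8: preds {n5,n6}: {n0,n5} ∩ {n0,n6} = {n0}; idom=n0

idom(n5) = n0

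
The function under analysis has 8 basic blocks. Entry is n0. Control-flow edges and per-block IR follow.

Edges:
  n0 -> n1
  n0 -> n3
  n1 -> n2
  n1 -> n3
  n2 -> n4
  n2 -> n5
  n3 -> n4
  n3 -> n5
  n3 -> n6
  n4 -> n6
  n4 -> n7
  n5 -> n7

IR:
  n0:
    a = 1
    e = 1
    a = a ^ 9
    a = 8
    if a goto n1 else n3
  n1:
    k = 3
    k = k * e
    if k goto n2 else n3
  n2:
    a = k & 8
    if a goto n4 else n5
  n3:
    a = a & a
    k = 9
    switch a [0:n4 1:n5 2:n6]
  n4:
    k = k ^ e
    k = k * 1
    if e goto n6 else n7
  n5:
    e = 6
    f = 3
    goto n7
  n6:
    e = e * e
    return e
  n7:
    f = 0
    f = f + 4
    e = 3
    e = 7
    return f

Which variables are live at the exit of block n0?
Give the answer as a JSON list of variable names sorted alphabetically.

def/use:
  n0 def {a,e} use ∅
  n1 def {k} use {e}
  n2 def {a} use {k}
  n3 def {a,k} use {a}
  n4 def {k} use {e,k}
  n5 def {e,f} use ∅
  n6 def {e} use {e}
  n7 def {e,f} use ∅

Liveness:
  live n0: ∅→{a,e}
  live n1: {a,e}→{a,e,k}
  live n2: {e,k}→{e,k}
  live n3: {a,e}→{e,k}
  live n4: {e,k}→{e}
  live n5: ∅→∅
  live n6: {e}→∅
  live n7: ∅→∅

live-out(n0) = ["a", "e"]

Answer: ["a", "e"]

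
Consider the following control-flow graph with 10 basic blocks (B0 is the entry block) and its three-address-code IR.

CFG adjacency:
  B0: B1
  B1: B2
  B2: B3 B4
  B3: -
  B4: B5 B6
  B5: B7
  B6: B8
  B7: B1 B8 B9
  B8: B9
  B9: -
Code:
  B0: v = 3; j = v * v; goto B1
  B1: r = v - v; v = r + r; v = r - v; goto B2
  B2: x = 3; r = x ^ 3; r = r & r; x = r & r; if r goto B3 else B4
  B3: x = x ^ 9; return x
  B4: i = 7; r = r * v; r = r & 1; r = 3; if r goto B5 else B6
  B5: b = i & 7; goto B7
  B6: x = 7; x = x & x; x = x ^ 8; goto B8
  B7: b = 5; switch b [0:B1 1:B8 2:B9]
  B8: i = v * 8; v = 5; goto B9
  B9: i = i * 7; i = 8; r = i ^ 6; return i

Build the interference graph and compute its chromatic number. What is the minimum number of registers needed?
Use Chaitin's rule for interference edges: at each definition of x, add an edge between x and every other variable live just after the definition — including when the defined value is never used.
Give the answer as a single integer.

Block summaries:
  B0: {j,v} / ∅
  B1: {r,v} / {v}
  B2: {r,x} / ∅
  B3: {x} / {x}
  B4: {i,r} / {r,v}
  B5: {b} / {i}
  B6: {x} / ∅
  B7: {b} / ∅
  B8: {i,v} / {v}
  B9: {i,r} / {i}

Backward fixpoint:
  B0: in=∅ out={v}
  B1: in={v} out={v}
  B2: in={v} out={r,v,x}
  B3: in={x} out=∅
  B4: in={r,v} out={i,v}
  B5: in={i,v} out={i,v}
  B6: in={v} out={v}
  B7: in={i,v} out={i,v}
  B8: in={v} out={i}
  B9: in={i} out=∅

Conflict graph:
  b↔{i,v}
  i↔{b,r,v}
  j↔{v}
  r↔{i,v,x}
  v↔{b,i,j,r,x}
  x↔{r,v}

Colouring:
  {b,i,v} pairwise interfere (3-clique) ⇒ χ ≥ 3
  assign b→c2 i→c1 j→c1 r→c2 v→c0 x→c1 — no edge inside a register ⇒ χ ≤ 3
  χ = 3

Answer: 3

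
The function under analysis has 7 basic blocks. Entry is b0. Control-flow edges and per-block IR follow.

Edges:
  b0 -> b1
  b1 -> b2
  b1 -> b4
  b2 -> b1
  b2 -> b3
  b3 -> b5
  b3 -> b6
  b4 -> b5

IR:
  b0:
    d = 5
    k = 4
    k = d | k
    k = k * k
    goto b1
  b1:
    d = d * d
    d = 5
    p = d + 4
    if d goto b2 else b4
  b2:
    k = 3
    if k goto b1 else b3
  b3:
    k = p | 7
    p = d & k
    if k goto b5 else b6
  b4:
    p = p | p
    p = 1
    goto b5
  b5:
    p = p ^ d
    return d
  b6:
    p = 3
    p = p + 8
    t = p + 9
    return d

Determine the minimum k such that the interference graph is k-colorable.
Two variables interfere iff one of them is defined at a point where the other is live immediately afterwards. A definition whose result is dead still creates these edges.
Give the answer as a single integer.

Block summaries:
  b0: {d,k} / ∅
  b1: {d,p} / {d}
  b2: {k} / ∅
  b3: {k,p} / {d,p}
  b4: {p} / {p}
  b5: {p} / {d,p}
  b6: {p,t} / {d}

Backward fixpoint:
  b0 li=∅ lo={d}
  b1 li={d} lo={d,p}
  b2 li={d,p} lo={d,p}
  b3 li={d,p} lo={d,p}
  b4 li={d,p} lo={d,p}
  b5 li={d,p} lo=∅
  b6 li={d} lo=∅

Interfere edges:
  d — {k,p,t}
  k — {d,p}
  p — {d,k}
  t — {d}

Registers:
  lower bound: {d,k,p} mutually conflict ⇒ χ ≥ 3
  assign d→c0 k→c1 p→c2 t→c1 — no edge inside a register ⇒ χ ≤ 3
  χ = 3

Answer: 3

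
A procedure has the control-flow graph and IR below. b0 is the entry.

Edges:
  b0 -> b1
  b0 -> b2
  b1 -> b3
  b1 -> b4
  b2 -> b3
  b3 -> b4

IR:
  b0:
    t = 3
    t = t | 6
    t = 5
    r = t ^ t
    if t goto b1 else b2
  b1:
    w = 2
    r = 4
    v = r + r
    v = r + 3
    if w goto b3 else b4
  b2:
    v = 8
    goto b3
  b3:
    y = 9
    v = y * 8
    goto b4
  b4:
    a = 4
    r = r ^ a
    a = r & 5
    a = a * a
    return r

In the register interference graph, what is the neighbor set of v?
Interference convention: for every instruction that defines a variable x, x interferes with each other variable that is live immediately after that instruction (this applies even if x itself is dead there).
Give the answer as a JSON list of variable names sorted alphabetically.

Per-block:
  b0: def={r,t} ue=∅
  b1: def={r,v,w} ue=∅
  b2: def={v} ue=∅
  b3: def={v,y} ue=∅
  b4: def={a,r} ue={r}

Live sets:
  b0 li=∅ lo={r}
  b1 li=∅ lo={r}
  b2 li={r} lo={r}
  b3 li={r} lo={r}
  b4 li={r} lo=∅

Interfere edges:
  a↔{r}
  r↔{a,t,v,w,y}
  t↔{r}
  v↔{r,w}
  w↔{r,v}
  y↔{r}

N(v) = ["r", "w"]

Answer: ["r", "w"]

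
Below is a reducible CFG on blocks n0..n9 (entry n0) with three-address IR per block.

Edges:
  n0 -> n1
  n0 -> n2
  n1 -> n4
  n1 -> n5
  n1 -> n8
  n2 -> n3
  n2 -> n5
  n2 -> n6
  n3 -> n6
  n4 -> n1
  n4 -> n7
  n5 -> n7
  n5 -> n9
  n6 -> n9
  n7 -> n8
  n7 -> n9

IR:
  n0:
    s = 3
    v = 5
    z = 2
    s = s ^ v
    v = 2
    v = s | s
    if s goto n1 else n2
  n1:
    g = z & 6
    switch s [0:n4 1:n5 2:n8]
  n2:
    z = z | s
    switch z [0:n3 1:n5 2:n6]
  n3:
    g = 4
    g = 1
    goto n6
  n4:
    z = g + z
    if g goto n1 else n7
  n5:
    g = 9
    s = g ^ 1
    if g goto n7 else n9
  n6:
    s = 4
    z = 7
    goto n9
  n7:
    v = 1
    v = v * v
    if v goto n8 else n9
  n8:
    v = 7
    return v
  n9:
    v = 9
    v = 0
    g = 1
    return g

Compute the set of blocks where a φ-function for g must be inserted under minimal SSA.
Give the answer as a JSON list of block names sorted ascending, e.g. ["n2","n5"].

Answer: ["n1", "n5", "n6", "n7", "n8", "n9"]

Working:
idom tree: n1←n0 n2←n0 n3←n2 n4←n1 n5←n0 n6←n2 n7←n0 n8←n0 n9←n0
Join-block Dom:
  n1: preds {n0,n4}: {n0} ∩ {n0,n1,n4} = {n0}; idom=n0
  n5: preds {n1,n2}: {n0,n1} ∩ {n0,n2} = {n0}; idom=n0
  n6: preds {n2,n3}: {n0,n2} ∩ {n0,n2,n3} = {n0,n2}; idom=n2
  n7: preds {n4,n5}: {n0,n1,n4} ∩ {n0,n5} = {n0}; idom=n0
  n8: preds {n1,n7}: {n0,n1} ∩ {n0,n7} = {n0}; idom=n0
  n9: preds {n5,n6,n7}: {n0,n5} ∩ {n0,n2,n6} ∩ {n0,n7} = {n0}; idom=n0

Frontier:
  join n1 pred n0: · stop@n0
  join n1 pred n4: n4→n1 stop@n0
  join n5 pred n1: n1 stop@n0
  join n5 pred n2: n2 stop@n0
  join n6 pred n2: · stop@n2
  join n6 pred n3: n3 stop@n2
  join n7 pred n4: n4→n1 stop@n0
  join n7 pred n5: n5 stop@n0
  join n8 pred n1: n1 stop@n0
  join n8 pred n7: n7 stop@n0
  join n9 pred n5: n5 stop@n0
  join n9 pred n6: n6→n2 stop@n0
  join n9 pred n7: n7 stop@n0
  n0 → ∅
  n1 → {n1,n5,n7,n8}
  n2 → {n5,n9}
  n3 → {n6}
  n4 → {n1,n7}
  n5 → {n7,n9}
  n6 → {n9}
  n7 → {n8,n9}
  n8 → ∅
  n9 → ∅

φ for g: defs {n1,n3,n5,n9}
  DF⁺ = {n1,n5,n6,n7,n8,n9}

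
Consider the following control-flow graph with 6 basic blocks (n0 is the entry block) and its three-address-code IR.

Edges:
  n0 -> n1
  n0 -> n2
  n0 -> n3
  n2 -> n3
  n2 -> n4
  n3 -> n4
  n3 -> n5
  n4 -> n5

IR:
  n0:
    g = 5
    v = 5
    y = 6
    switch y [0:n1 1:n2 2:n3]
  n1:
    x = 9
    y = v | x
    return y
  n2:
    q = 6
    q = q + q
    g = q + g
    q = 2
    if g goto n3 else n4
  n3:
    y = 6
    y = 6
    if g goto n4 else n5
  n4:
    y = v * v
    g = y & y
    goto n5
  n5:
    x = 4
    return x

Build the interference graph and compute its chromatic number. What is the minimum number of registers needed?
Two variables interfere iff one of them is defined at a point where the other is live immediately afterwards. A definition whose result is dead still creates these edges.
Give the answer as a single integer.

Answer: 3

Working:
def/use:
  n0: def={g,v,y} ue=∅
  n1: def={x,y} ue={v}
  n2: def={g,q} ue={g}
  n3: def={y} ue={g}
  n4: def={g,y} ue={v}
  n5: def={x} ue=∅

Backward fixpoint:
  n0 li=∅ lo={g,v}
  n1 li={v} lo=∅
  n2 li={g,v} lo={g,v}
  n3 li={g,v} lo={v}
  n4 li={v} lo=∅
  n5 li=∅ lo=∅

Interference:
  g — {q,v,y}
  q — {g,v}
  v — {g,q,x,y}
  x — {v}
  y — {g,v}

Registers:
  clique {g,q,v} ⇒ need ≥ 3
  assign g→c1 q→c2 v→c0 x→c1 y→c2 — no edge inside a register ⇒ χ ≤ 3
  χ = 3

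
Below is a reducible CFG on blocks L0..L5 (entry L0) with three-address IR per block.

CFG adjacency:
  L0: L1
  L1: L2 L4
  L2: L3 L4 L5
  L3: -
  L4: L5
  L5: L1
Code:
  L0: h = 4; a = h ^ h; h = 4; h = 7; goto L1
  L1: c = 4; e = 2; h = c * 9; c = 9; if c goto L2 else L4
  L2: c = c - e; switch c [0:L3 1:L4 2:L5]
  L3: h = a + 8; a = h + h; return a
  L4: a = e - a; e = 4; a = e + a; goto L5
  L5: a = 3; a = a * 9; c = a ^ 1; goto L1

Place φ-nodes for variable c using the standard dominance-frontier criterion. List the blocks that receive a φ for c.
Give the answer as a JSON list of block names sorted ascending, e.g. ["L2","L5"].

Answer: ["L1", "L4", "L5"]

Analysis:
idom tree: L1←L0 L2←L1 L3←L2 L4←L1 L5←L1
Dom∩ at merges:
  L1: preds {L0,L5}: {L0} ∩ {L0,L1,L5} = {L0}; idom=L0
  L4: preds {L1,L2}: {L0,L1} ∩ {L0,L1,L2} = {L0,L1}; idom=L1
  L5: preds {L2,L4}: {L0,L1,L2} ∩ {L0,L1,L4} = {L0,L1}; idom=L1

Frontier:
  L1←L0: walk · to L0
  L1←L5: walk L5→L1 to L0
  L4←L1: walk · to L1
  L4←L2: walk L2 to L1
  L5←L2: walk L2 to L1
  L5←L4: walk L4 to L1
  L0 → ∅
  L1 → {L1}
  L2 → {L4,L5}
  L3 → ∅
  L4 → {L5}
  L5 → {L1}

φ for c: defs {L1,L2,L5}
  DF⁺ = {L1,L4,L5}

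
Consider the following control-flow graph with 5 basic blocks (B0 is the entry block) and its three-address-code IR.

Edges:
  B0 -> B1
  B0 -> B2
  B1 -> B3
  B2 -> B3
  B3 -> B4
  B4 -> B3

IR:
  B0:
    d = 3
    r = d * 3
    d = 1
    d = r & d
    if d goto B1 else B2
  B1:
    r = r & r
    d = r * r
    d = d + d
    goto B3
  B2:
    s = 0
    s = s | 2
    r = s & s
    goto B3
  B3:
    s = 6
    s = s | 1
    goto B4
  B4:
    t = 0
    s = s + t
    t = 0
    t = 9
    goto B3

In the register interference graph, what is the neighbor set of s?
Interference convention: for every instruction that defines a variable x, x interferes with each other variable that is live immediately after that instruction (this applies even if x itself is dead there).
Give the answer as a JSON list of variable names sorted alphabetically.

Per-block:
  B0: {d,r} / ∅
  B1: {d,r} / {r}
  B2: {r,s} / ∅
  B3: {s} / ∅
  B4: {s,t} / {s}

Liveness:
  live B0: ∅→{r}
  live B1: {r}→∅
  live B2: ∅→∅
  live B3: ∅→{s}
  live B4: {s}→∅

Conflict graph:
  d: {r}
  r: {d}
  s: {t}
  t: {s}

N(s) = ["t"]

Answer: ["t"]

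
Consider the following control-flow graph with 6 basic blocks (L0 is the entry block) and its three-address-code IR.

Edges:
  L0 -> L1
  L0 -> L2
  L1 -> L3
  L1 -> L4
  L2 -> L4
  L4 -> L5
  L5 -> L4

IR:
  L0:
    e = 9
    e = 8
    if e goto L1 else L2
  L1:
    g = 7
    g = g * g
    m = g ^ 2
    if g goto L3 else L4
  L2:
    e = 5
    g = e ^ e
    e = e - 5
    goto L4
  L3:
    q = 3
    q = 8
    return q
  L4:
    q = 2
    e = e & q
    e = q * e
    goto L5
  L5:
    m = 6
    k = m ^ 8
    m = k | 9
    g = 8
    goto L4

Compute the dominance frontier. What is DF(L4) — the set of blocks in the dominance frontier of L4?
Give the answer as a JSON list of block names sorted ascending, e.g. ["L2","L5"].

idom tree: L1←L0 L2←L0 L3←L1 L4←L0 L5←L4
Dom at joins:
  L4: preds {L1,L2,L5}: {L0,L1} ∩ {L0,L2} ∩ {L0,L4,L5} = {L0}; idom=L0

DF derivation:
  join L4 pred L1: L1 stop@L0
  join L4 pred L2: L2 stop@L0
  join L4 pred L5: L5→L4 stop@L0
  L0: DF=∅
  L1: DF={L4}
  L2: DF={L4}
  L3: DF=∅
  L4: DF={L4}
  L5: DF={L4}

DF(L4) = ["L4"]

Answer: ["L4"]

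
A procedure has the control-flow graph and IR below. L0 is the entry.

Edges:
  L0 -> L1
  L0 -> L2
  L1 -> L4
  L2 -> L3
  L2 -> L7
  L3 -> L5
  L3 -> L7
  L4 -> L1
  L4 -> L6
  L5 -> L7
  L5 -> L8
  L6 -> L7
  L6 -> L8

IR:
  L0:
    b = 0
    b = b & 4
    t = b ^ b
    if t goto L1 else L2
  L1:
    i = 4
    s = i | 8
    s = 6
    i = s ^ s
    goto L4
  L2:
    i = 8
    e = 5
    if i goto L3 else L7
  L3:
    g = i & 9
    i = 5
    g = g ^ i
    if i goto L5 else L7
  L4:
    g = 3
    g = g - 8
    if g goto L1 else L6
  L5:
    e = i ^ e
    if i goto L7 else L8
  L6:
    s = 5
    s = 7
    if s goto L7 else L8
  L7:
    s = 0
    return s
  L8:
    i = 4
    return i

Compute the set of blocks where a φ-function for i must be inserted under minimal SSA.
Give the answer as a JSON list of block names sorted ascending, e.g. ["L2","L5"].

idom tree: L1←L0 L2←L0 L3←L2 L4←L1 L5←L3 L6←L4 L7←L0 L8←L0
Dom at joins:
  L1: preds {L0,L4}: {L0} ∩ {L0,L1,L4} = {L0}; idom=L0
  L7: preds {L2,L3,L5,L6}: {L0,L2} ∩ {L0,L2,L3} ∩ {L0,L2,L3,L5} ∩ {L0,L1,L4,L6} = {L0}; idom=L0
  L8: preds {L5,L6}: {L0,L2,L3,L5} ∩ {L0,L1,L4,L6} = {L0}; idom=L0

Frontier:
  join L1 pred L0: · stop@L0
  join L1 pred L4: L4→L1 stop@L0
  join L7 pred L2: L2 stop@L0
  join L7 pred L3: L3→L2 stop@L0
  join L7 pred L5: L5→L3→L2 stop@L0
  join L7 pred L6: L6→L4→L1 stop@L0
  join L8 pred L5: L5→L3→L2 stop@L0
  join L8 pred L6: L6→L4→L1 stop@L0
  DF(L0)=∅
  DF(L1)={L1,L7,L8}
  DF(L2)={L7,L8}
  DF(L3)={L7,L8}
  DF(L4)={L1,L7,L8}
  DF(L5)={L7,L8}
  DF(L6)={L7,L8}
  DF(L7)=∅
  DF(L8)=∅

φ for i: defs {L1,L2,L3,L8}
  DF⁺ = {L1,L7,L8}

Answer: ["L1", "L7", "L8"]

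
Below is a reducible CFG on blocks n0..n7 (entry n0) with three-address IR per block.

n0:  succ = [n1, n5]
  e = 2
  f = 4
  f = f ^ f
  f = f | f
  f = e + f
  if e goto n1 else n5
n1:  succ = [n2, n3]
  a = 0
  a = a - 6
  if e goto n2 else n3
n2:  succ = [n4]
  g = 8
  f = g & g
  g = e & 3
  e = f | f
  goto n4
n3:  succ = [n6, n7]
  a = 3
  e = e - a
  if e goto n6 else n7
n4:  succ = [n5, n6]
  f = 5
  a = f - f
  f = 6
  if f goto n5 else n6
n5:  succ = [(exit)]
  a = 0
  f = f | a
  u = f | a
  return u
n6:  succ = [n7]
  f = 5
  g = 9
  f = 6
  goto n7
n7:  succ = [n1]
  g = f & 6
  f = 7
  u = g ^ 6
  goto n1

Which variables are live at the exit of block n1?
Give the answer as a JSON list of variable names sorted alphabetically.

Answer: ["e", "f"]

Derivation:
Block summaries:
  n0 def {e,f} use ∅
  n1 def {a} use {e}
  n2 def {e,f,g} use {e}
  n3 def {a,e} use {e}
  n4 def {a,f} use ∅
  n5 def {a,f,u} use {f}
  n6 def {f,g} use ∅
  n7 def {f,g,u} use {f}

Live sets:
  live n0: ∅→{e,f}
  live n1: {e,f}→{e,f}
  live n2: {e}→{e}
  live n3: {e,f}→{e,f}
  live n4: {e}→{e,f}
  live n5: {f}→∅
  live n6: {e}→{e,f}
  live n7: {e,f}→{e,f}

live-out(n1) = ["e", "f"]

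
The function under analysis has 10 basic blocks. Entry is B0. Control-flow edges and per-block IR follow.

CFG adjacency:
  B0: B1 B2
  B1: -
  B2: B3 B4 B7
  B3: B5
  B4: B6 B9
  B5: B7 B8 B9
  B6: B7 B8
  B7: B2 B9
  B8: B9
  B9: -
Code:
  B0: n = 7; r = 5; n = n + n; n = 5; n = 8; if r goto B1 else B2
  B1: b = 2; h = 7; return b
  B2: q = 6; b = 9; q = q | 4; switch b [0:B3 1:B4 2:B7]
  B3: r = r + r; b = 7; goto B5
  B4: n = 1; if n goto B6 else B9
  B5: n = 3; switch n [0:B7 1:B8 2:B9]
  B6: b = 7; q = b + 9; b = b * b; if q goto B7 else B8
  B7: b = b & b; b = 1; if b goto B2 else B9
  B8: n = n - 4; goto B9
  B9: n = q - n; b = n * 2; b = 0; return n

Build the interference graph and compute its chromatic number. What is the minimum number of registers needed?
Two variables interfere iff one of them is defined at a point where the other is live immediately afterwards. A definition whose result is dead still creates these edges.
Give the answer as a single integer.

def/use:
  B0: def={n,r} ue=∅
  B1: def={b,h} ue=∅
  B2: def={b,q} ue=∅
  B3: def={b,r} ue={r}
  B4: def={n} ue=∅
  B5: def={n} ue=∅
  B6: def={b,q} ue=∅
  B7: def={b} ue={b}
  B8: def={n} ue={n}
  B9: def={b,n} ue={n,q}

Liveness:
  B0: in=∅ out={n,r}
  B1: in=∅ out=∅
  B2: in={n,r} out={b,n,q,r}
  B3: in={q,r} out={b,q,r}
  B4: in={q,r} out={n,q,r}
  B5: in={b,q,r} out={b,n,q,r}
  B6: in={n,r} out={b,n,q,r}
  B7: in={b,n,q,r} out={n,q,r}
  B8: in={n,q} out={n,q}
  B9: in={n,q} out=∅

Interference:
  b — {h,n,q,r}
  h — {b}
  n — {b,q,r}
  q — {b,n,r}
  r — {b,n,q}

Registers:
  {b,n,q,r} pairwise interfere (4-clique) ⇒ χ ≥ 4
  assign b→c0 h→c1 n→c1 q→c2 r→c3 — no edge inside a register ⇒ χ ≤ 4
  χ = 4

Answer: 4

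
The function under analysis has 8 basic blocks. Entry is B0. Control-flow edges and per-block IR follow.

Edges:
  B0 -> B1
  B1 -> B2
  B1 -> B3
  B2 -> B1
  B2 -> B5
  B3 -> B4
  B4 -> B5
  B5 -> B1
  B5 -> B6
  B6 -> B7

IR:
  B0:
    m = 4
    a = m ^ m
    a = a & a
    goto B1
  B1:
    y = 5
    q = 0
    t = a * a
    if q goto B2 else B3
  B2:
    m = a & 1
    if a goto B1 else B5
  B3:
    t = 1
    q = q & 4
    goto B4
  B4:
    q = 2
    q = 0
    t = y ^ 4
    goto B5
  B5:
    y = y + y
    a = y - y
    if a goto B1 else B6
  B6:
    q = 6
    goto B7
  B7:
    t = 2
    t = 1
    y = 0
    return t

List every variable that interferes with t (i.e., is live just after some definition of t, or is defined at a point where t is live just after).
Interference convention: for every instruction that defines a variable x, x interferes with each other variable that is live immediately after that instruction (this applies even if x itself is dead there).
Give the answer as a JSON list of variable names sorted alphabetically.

Per-block:
  B0: def={a,m} ue=∅
  B1: def={q,t,y} ue={a}
  B2: def={m} ue={a}
  B3: def={q,t} ue={q}
  B4: def={q,t} ue={y}
  B5: def={a,y} ue={y}
  B6: def={q} ue=∅
  B7: def={t,y} ue=∅

Live sets:
  B0 li=∅ lo={a}
  B1 li={a} lo={a,q,y}
  B2 li={a,y} lo={a,y}
  B3 li={q,y} lo={y}
  B4 li={y} lo={y}
  B5 li={y} lo={a}
  B6 li=∅ lo=∅
  B7 li=∅ lo=∅

Interfere edges:
  a↔{m,q,t,y}
  m↔{a,y}
  q↔{a,t,y}
  t↔{a,q,y}
  y↔{a,m,q,t}

N(t) = ["a", "q", "y"]

Answer: ["a", "q", "y"]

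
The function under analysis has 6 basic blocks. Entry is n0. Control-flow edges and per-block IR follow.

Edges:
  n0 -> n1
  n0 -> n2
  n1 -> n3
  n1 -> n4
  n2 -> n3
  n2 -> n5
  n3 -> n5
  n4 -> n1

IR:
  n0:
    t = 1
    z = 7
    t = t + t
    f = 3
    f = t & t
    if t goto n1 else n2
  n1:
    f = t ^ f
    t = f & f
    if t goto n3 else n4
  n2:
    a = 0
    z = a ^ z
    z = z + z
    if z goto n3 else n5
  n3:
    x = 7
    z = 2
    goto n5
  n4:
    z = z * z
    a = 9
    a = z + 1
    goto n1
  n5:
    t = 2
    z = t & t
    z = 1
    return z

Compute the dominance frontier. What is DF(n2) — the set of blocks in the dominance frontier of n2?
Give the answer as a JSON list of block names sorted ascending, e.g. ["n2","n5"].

idom tree: n1←n0 n2←n0 n3←n0 n4←n1 n5←n0
Dom at joins:
  n1: preds {n0,n4}: {n0} ∩ {n0,n1,n4} = {n0}; idom=n0
  n3: preds {n1,n2}: {n0,n1} ∩ {n0,n2} = {n0}; idom=n0
  n5: preds {n2,n3}: {n0,n2} ∩ {n0,n3} = {n0}; idom=n0

DF walk-up:
  join n1 pred n0: · stop@n0
  join n1 pred n4: n4→n1 stop@n0
  join n3 pred n1: n1 stop@n0
  join n3 pred n2: n2 stop@n0
  join n5 pred n2: n2 stop@n0
  join n5 pred n3: n3 stop@n0
  n0 → ∅
  n1 → {n1,n3}
  n2 → {n3,n5}
  n3 → {n5}
  n4 → {n1}
  n5 → ∅

DF(n2) = ["n3", "n5"]

Answer: ["n3", "n5"]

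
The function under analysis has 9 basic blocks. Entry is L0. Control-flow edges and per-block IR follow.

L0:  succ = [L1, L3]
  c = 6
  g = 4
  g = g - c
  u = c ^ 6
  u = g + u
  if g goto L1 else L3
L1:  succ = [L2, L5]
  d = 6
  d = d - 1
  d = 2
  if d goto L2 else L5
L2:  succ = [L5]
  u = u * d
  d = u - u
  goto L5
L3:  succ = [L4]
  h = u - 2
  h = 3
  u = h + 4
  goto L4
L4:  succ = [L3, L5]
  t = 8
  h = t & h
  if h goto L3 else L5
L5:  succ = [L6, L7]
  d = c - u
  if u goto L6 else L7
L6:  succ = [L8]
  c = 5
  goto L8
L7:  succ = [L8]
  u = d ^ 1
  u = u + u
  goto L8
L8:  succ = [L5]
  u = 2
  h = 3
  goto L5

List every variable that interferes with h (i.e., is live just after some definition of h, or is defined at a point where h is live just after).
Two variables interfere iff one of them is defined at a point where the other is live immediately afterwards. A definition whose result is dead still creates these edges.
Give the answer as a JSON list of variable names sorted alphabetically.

Answer: ["c", "t", "u"]

Derivation:
Per-block:
  L0: {c,g,u} / ∅
  L1: {d} / ∅
  L2: {d,u} / {d,u}
  L3: {h,u} / {u}
  L4: {h,t} / {h}
  L5: {d} / {c,u}
  L6: {c} / ∅
  L7: {u} / {d}
  L8: {h,u} / ∅

Liveness:
  L0: in=∅ out={c,u}
  L1: in={c,u} out={c,d,u}
  L2: in={c,d,u} out={c,u}
  L3: in={c,u} out={c,h,u}
  L4: in={c,h,u} out={c,u}
  L5: in={c,u} out={c,d}
  L6: in=∅ out={c}
  L7: in={c,d} out={c}
  L8: in={c} out={c,u}

Interfere edges:
  c↔{d,g,h,t,u}
  d↔{c,u}
  g↔{c,u}
  h↔{c,t,u}
  t↔{c,h,u}
  u↔{c,d,g,h,t}

N(h) = ["c", "t", "u"]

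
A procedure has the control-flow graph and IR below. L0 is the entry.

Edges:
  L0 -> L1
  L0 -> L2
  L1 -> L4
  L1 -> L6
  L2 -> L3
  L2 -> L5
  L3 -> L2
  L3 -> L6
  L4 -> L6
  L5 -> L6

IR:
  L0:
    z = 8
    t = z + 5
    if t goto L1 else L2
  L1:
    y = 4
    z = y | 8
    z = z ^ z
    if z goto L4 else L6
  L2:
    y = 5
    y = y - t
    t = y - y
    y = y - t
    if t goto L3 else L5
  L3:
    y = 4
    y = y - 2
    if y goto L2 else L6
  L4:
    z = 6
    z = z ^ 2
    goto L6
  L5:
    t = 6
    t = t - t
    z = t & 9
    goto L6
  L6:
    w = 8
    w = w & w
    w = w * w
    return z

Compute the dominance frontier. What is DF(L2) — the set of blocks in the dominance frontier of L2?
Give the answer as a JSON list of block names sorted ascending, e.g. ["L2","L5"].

Answer: ["L2", "L6"]

Analysis:
idom tree: L1←L0 L2←L0 L3←L2 L4←L1 L5←L2 L6←L0
Dom at joins:
  L2: preds {L0,L3}: {L0} ∩ {L0,L2,L3} = {L0}; idom=L0
  L6: preds {L1,L3,L4,L5}: {L0,L1} ∩ {L0,L2,L3} ∩ {L0,L1,L4} ∩ {L0,L2,L5} = {L0}; idom=L0

DF derivation:
  join L2 pred L0: · stop@L0
  join L2 pred L3: L3→L2 stop@L0
  join L6 pred L1: L1 stop@L0
  join L6 pred L3: L3→L2 stop@L0
  join L6 pred L4: L4→L1 stop@L0
  join L6 pred L5: L5→L2 stop@L0
  L0 → ∅
  L1 → {L6}
  L2 → {L2,L6}
  L3 → {L2,L6}
  L4 → {L6}
  L5 → {L6}
  L6 → ∅

DF(L2) = ["L2", "L6"]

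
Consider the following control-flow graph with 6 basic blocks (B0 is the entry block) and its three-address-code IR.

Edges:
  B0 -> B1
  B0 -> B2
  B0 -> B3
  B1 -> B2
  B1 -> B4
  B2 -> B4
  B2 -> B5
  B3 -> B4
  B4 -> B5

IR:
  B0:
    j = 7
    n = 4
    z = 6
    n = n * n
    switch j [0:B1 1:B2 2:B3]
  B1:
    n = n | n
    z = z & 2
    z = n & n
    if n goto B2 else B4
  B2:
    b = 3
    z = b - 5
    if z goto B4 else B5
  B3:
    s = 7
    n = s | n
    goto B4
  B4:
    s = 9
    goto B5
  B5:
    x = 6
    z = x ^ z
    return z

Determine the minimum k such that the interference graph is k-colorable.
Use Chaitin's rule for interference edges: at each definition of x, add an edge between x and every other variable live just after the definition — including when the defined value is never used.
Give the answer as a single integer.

Answer: 3

Derivation:
def/use:
  B0: {j,n,z} / ∅
  B1: {n,z} / {n,z}
  B2: {b,z} / ∅
  B3: {n,s} / {n}
  B4: {s} / ∅
  B5: {x,z} / {z}

Backward fixpoint:
  B0 li=∅ lo={n,z}
  B1 li={n,z} lo={z}
  B2 li=∅ lo={z}
  B3 li={n,z} lo={z}
  B4 li={z} lo={z}
  B5 li={z} lo=∅

Conflict graph:
  b — ∅
  j — {n,z}
  n — {j,s,z}
  s — {n,z}
  x — {z}
  z — {j,n,s,x}

Colouring:
  clique {j,n,z} ⇒ need ≥ 3
  3-colouring: c0={b,z}  c1={n,x}  c2={j,s}
  χ = 3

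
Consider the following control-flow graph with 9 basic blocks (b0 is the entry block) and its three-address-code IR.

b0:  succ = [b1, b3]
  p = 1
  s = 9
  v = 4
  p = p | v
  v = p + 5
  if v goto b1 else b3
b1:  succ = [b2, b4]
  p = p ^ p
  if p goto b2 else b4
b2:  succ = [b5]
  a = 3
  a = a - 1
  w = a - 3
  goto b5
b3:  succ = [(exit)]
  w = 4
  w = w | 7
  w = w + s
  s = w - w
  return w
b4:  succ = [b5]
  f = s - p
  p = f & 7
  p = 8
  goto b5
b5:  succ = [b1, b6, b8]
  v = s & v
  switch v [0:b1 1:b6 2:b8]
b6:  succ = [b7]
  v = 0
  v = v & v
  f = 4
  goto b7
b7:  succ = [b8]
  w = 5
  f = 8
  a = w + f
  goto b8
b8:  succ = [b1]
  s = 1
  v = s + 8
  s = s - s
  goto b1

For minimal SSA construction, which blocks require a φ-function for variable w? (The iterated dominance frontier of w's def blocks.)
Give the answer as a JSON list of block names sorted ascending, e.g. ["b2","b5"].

Answer: ["b1", "b5", "b8"]

Analysis:
idom tree: b1←b0 b2←b1 b3←b0 b4←b1 b5←b1 b6←b5 b7←b6 b8←b5
Dom at joins:
  b1: preds {b0,b5,b8}: {b0} ∩ {b0,b1,b5} ∩ {b0,b1,b5,b8} = {b0}; idom=b0
  b5: preds {b2,b4}: {b0,b1,b2} ∩ {b0,b1,b4} = {b0,b1}; idom=b1
  b8: preds {b5,b7}: {b0,b1,b5} ∩ {b0,b1,b5,b6,b7} = {b0,b1,b5}; idom=b5

Frontier:
  join b1 pred b0: · stop@b0
  join b1 pred b5: b5→b1 stop@b0
  join b1 pred b8: b8→b5→b1 stop@b0
  join b5 pred b2: b2 stop@b1
  join b5 pred b4: b4 stop@b1
  join b8 pred b5: · stop@b5
  join b8 pred b7: b7→b6 stop@b5
  b0: DF=∅
  b1: DF={b1}
  b2: DF={b5}
  b3: DF=∅
  b4: DF={b5}
  b5: DF={b1}
  b6: DF={b8}
  b7: DF={b8}
  b8: DF={b1}

φ for w: defs {b2,b3,b7}
  DF⁺ = {b1,b5,b8}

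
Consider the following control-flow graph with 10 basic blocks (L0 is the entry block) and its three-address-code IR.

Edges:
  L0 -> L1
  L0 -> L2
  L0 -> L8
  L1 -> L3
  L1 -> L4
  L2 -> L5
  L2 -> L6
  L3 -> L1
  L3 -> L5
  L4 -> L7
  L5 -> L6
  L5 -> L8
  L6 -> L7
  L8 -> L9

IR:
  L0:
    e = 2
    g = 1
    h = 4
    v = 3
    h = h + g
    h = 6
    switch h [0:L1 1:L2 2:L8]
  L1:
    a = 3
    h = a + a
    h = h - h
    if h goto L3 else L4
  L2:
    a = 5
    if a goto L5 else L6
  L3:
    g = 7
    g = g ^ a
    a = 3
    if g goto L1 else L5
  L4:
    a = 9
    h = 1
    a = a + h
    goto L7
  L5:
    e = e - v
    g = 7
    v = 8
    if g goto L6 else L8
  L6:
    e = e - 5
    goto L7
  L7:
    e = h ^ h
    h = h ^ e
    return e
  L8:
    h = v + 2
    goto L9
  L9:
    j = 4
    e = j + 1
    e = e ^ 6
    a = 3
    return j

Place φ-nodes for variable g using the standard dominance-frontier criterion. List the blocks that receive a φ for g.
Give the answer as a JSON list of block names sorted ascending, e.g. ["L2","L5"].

Answer: ["L1", "L5", "L6", "L7", "L8"]

Derivation:
idom tree: L1←L0 L2←L0 L3←L1 L4←L1 L5←L0 L6←L0 L7←L0 L8←L0 L9←L8
Dom∩ at merges:
  L1: preds {L0,L3}: {L0} ∩ {L0,L1,L3} = {L0}; idom=L0
  L5: preds {L2,L3}: {L0,L2} ∩ {L0,L1,L3} = {L0}; idom=L0
  L6: preds {L2,L5}: {L0,L2} ∩ {L0,L5} = {L0}; idom=L0
  L7: preds {L4,L6}: {L0,L1,L4} ∩ {L0,L6} = {L0}; idom=L0
  L8: preds {L0,L5}: {L0} ∩ {L0,L5} = {L0}; idom=L0

DF derivation:
  join L1 pred L0: · stop@L0
  join L1 pred L3: L3→L1 stop@L0
  join L5 pred L2: L2 stop@L0
  join L5 pred L3: L3→L1 stop@L0
  join L6 pred L2: L2 stop@L0
  join L6 pred L5: L5 stop@L0
  join L7 pred L4: L4→L1 stop@L0
  join L7 pred L6: L6 stop@L0
  join L8 pred L0: · stop@L0
  join L8 pred L5: L5 stop@L0
  L0 → ∅
  L1 → {L1,L5,L7}
  L2 → {L5,L6}
  L3 → {L1,L5}
  L4 → {L7}
  L5 → {L6,L8}
  L6 → {L7}
  L7 → ∅
  L8 → ∅
  L9 → ∅

φ for g: defs {L0,L3,L5}
  DF⁺ = {L1,L5,L6,L7,L8}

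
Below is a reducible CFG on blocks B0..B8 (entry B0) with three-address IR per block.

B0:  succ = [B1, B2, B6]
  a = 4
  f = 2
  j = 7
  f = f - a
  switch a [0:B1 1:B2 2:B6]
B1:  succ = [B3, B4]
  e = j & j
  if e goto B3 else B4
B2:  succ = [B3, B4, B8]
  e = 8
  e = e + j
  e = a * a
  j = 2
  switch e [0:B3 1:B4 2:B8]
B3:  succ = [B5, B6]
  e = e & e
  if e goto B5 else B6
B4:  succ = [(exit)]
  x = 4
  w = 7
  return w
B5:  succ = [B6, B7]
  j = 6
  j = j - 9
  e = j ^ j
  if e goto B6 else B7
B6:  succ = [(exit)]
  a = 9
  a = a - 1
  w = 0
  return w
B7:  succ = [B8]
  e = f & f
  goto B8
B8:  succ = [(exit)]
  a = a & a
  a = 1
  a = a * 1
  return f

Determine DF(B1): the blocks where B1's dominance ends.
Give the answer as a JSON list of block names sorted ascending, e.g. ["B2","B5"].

Answer: ["B3", "B4"]

Analysis:
idom tree: B1←B0 B2←B0 B3←B0 B4←B0 B5←B3 B6←B0 B7←B5 B8←B0
Dom∩ at merges:
  B3: preds {B1,B2}: {B0,B1} ∩ {B0,B2} = {B0}; idom=B0
  B4: preds {B1,B2}: {B0,B1} ∩ {B0,B2} = {B0}; idom=B0
  B6: preds {B0,B3,B5}: {B0} ∩ {B0,B3} ∩ {B0,B3,B5} = {B0}; idom=B0
  B8: preds {B2,B7}: {B0,B2} ∩ {B0,B3,B5,B7} = {B0}; idom=B0

Frontier:
  B3←B1: walk B1 to B0
  B3←B2: walk B2 to B0
  B4←B1: walk B1 to B0
  B4←B2: walk B2 to B0
  B6←B0: walk · to B0
  B6←B3: walk B3 to B0
  B6←B5: walk B5→B3 to B0
  B8←B2: walk B2 to B0
  B8←B7: walk B7→B5→B3 to B0
  DF(B0)=∅
  DF(B1)={B3,B4}
  DF(B2)={B3,B4,B8}
  DF(B3)={B6,B8}
  DF(B4)=∅
  DF(B5)={B6,B8}
  DF(B6)=∅
  DF(B7)={B8}
  DF(B8)=∅

DF(B1) = ["B3", "B4"]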